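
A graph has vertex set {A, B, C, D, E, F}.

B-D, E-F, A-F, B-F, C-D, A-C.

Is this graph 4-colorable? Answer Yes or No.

The chromatic number is 3. The cycle A-F-B-D-C-A has odd length 5, so it cannot be 2-colored; at least 3 colors are needed.
3 colors suffice: color 1 → {D, F}; color 2 → {A, B, E}; color 3 → {C}.
Since 4 ≥ 3, a proper 4-coloring certainly exists.

Yes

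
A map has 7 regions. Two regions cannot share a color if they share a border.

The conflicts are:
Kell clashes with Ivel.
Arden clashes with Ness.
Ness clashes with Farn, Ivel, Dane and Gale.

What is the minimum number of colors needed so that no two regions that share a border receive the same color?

Kell and Ivel conflict, so at least 2 colors are needed.
2 colors suffice: color 1 → {Kell, Ness}; color 2 → {Arden, Farn, Ivel, Dane, Gale}. No two conflicting regions share a color.

2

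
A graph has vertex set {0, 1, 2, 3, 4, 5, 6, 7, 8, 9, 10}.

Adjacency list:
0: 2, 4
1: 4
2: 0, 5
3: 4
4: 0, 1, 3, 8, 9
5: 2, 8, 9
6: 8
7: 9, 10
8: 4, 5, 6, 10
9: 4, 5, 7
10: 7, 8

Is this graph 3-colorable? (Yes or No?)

Yes

The chromatic number is 3. The cycle 0-2-5-9-4-0 has odd length 5, so it cannot be 2-colored; at least 3 colors are needed.
3 colors suffice: color red → {4, 5, 6, 10}; color blue → {1, 2, 3, 8, 9}; color green → {0, 7}.
That is already a proper 3-coloring.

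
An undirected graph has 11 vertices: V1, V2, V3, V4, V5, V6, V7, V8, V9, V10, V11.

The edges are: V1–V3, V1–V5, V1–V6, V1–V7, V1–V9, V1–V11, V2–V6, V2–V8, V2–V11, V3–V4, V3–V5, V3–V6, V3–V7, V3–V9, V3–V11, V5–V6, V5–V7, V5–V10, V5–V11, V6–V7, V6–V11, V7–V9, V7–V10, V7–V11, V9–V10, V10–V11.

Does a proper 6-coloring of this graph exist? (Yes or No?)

The chromatic number is 6. V1, V3, V5, V6, V7, V11 are pairwise adjacent (a clique of size 6), so at least 6 colors are needed.
6 colors suffice: color 1 → {V4, V8, V9, V11}; color 2 → {V2, V3, V10}; color 3 → {V7}; color 4 → {V5}; color 5 → {V6}; color 6 → {V1}.
That is already a proper 6-coloring.

Yes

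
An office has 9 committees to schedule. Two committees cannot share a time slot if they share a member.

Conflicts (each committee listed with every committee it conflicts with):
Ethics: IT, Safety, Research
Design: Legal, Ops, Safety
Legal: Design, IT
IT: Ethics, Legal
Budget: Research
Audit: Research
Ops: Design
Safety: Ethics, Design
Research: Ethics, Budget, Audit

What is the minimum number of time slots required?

The cycle Safety-Design-Legal-IT-Ethics-Safety has odd length 5, so it cannot be 2-colored; at least 3 time slots are needed.
3 time slots suffice: time slot 1 → {Ethics, Design, Budget, Audit}; time slot 2 → {Legal, Ops, Safety, Research}; time slot 3 → {IT}. Each listed conflict is separated.

3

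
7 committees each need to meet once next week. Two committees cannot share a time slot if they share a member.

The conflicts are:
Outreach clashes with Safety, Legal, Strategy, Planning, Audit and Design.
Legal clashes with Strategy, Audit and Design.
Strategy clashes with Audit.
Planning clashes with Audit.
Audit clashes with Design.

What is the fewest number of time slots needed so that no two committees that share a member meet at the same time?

4

Outreach, Legal, Strategy, Audit pairwise conflict, so at least 4 time slots are needed.
4 time slots suffice: time slot 1 → {Outreach}; time slot 2 → {Safety, Audit}; time slot 3 → {Legal, Planning}; time slot 4 → {Strategy, Design}. Each listed conflict is separated.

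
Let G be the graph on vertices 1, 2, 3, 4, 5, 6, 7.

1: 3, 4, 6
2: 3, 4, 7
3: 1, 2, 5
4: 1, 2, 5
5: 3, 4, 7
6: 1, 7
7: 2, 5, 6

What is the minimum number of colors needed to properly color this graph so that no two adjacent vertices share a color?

The cycle 7-6-1-3-2-7 has odd length 5, so it cannot be 2-colored; at least 3 colors are needed.
3 colors suffice: color red → {1, 7}; color blue → {3, 4, 6}; color green → {2, 5}. No two adjacent vertices share a color.

3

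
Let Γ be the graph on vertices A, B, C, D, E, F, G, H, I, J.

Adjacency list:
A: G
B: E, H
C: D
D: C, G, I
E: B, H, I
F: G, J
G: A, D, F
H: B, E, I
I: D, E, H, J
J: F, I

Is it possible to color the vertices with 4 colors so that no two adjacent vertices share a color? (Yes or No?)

Yes

The chromatic number is 3. B, E, H form a triangle, so at least 3 colors are needed.
3 colors suffice: A=blue, B=red, C=red, D=blue, E=green, F=green, G=red, H=blue, I=red, J=blue.
Since 4 ≥ 3, a proper 4-coloring certainly exists.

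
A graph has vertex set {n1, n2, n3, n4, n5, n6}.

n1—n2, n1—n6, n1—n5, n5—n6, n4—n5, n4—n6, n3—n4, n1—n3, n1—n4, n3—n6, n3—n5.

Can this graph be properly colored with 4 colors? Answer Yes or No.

No

n1, n3, n4, n5, n6 are mutually adjacent (a clique of size 5), so at least 5 colors are needed.
So 4 colors are not enough.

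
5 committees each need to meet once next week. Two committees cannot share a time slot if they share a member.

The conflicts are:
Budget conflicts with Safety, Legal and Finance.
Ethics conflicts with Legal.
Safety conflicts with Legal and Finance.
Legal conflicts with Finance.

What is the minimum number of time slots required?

4

Budget, Safety, Legal, Finance all conflict with each other, so at least 4 time slots are needed.
4 time slots suffice: Budget=3, Ethics=2, Safety=2, Legal=1, Finance=4. Each listed conflict is separated.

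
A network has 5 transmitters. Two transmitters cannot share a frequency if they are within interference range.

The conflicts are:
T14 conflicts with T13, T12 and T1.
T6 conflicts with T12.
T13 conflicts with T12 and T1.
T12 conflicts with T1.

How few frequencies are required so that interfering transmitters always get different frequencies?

T14, T13, T12, T1 all conflict with each other, so at least 4 frequencies are needed.
4 frequencies suffice: frequency 1 → {T12}; frequency 2 → {T6, T13}; frequency 3 → {T14}; frequency 4 → {T1}. Every pair that conflicts lands in different frequencies.

4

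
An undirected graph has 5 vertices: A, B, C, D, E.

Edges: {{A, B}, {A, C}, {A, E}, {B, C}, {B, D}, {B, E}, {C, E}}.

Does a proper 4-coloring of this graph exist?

The chromatic number is 4. A, B, C, E form a clique, so at least 4 colors are needed.
4 colors suffice: A=green, B=red, C=yellow, D=blue, E=blue.
That is already a proper 4-coloring.

Yes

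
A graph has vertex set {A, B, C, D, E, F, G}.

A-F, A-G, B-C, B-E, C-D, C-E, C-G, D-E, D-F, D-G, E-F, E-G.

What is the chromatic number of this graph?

4

C, D, E, G are mutually adjacent (a clique of size 4), so at least 4 colors are needed.
One proper 4-coloring: A=1, B=2, C=3, D=2, E=1, F=3, G=4. No two adjacent vertices share a color.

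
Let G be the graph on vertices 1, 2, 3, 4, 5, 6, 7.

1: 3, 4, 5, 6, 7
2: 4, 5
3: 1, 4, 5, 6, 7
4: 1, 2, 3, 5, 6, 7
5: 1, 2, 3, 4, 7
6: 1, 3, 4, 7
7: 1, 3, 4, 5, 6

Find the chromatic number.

1, 3, 4, 5, 7 are mutually adjacent (a clique of size 5), so at least 5 colors are needed.
One proper 5-coloring: 1=purple, 2=blue, 3=yellow, 4=red, 5=green, 6=green, 7=blue. No two adjacent vertices share a color.

5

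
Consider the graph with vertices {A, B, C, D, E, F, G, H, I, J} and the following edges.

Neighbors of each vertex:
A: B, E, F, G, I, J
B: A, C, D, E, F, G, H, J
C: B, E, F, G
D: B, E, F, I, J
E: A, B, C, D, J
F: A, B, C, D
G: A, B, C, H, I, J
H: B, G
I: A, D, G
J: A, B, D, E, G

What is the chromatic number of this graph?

4

A, B, E, J are pairwise adjacent (a clique of size 4), so at least 4 colors are needed.
A valid assignment using 4 colors: A=2, B=1, C=2, D=2, E=3, F=3, G=3, H=2, I=1, J=4. No two adjacent vertices share a color.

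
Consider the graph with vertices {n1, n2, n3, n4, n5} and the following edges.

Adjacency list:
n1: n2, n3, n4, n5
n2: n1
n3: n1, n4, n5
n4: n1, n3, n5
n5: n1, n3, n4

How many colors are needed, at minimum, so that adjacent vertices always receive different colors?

n1, n3, n4, n5 are pairwise adjacent (a clique of size 4), so at least 4 colors are needed.
A valid assignment using 4 colors: n1=1, n2=2, n3=2, n4=3, n5=4. Every edge joins two different colors.

4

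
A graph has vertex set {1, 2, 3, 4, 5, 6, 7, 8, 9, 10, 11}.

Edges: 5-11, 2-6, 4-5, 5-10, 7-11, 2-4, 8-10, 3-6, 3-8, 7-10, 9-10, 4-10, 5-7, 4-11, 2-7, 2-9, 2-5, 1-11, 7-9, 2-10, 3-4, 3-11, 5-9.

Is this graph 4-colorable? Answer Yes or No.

No

2, 5, 7, 9, 10 form a clique, so at least 5 colors are needed.
So 4 colors are not enough.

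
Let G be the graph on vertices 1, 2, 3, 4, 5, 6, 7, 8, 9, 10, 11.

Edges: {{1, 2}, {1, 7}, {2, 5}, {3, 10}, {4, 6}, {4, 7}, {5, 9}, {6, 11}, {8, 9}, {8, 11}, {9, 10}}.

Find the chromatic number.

The cycle 4-6-11-8-9-5-2-1-7-4 has odd length 9, so it cannot be 2-colored; at least 3 colors are needed.
3 colors suffice: color a → {2, 3, 4, 9, 11}; color b → {1, 5, 6, 8, 10}; color c → {7}. No two adjacent vertices share a color.

3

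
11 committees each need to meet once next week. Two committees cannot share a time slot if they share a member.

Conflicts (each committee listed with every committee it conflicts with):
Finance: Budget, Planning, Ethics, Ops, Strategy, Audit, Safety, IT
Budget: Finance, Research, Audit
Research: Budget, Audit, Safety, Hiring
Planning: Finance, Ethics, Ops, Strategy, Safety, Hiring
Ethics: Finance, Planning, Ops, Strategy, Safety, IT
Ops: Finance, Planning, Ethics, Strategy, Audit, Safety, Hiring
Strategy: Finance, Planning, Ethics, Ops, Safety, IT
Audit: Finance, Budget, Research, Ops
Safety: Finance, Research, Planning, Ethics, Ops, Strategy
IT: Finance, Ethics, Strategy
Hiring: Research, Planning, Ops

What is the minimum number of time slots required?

Finance, Planning, Ethics, Ops, Strategy, Safety pairwise conflict, so at least 6 time slots are needed.
6 time slots suffice: time slot 1 → {Finance, Research}; time slot 2 → {Budget, Ops, IT}; time slot 3 → {Strategy, Audit, Hiring}; time slot 4 → {Safety}; time slot 5 → {Ethics}; time slot 6 → {Planning}. Every pair that conflicts lands in different time slots.

6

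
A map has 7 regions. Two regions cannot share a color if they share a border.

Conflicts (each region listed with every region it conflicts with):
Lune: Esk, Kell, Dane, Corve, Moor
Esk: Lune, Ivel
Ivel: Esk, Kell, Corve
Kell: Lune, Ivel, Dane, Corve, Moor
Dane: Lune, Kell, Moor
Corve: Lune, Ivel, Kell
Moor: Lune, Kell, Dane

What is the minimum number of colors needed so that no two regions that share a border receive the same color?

4

Lune, Kell, Dane, Moor are mutually in conflict, so at least 4 colors are needed.
4 colors suffice: color 1 → {Esk, Kell}; color 2 → {Lune, Ivel}; color 3 → {Dane, Corve}; color 4 → {Moor}. No two conflicting regions share a color.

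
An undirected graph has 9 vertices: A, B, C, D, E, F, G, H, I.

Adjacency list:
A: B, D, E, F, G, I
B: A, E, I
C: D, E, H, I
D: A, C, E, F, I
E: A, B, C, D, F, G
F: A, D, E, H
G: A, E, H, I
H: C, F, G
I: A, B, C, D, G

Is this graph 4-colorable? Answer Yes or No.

Yes

The chromatic number is 4. A, D, E, F are pairwise adjacent (a clique of size 4), so at least 4 colors are needed.
4 colors suffice: color 1 → {A, C}; color 2 → {E, H, I}; color 3 → {B, D, G}; color 4 → {F}.
That is already a proper 4-coloring.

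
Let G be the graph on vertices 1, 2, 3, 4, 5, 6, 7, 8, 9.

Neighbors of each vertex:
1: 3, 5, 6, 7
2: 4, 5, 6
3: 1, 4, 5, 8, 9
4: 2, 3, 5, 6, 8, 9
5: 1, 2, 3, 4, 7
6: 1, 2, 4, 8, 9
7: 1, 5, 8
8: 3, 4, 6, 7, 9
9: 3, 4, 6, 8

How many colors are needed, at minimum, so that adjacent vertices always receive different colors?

4, 6, 8, 9 form a clique, so at least 4 colors are needed.
One proper 4-coloring: 1=a, 2=d, 3=b, 4=a, 5=c, 6=b, 7=b, 8=c, 9=d. Each edge has distinct colors on its endpoints.

4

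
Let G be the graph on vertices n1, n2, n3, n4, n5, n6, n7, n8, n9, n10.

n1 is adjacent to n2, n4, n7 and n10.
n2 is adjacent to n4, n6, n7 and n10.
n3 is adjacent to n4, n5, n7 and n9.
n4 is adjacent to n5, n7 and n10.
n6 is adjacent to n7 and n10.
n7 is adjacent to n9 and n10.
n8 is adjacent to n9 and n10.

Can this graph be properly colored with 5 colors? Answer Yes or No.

The chromatic number is 5. n1, n2, n4, n7, n10 are mutually adjacent (a clique of size 5), so at least 5 colors are needed.
A valid assignment using 5 colors: n1=5, n2=4, n3=2, n4=3, n5=1, n6=3, n7=1, n8=1, n9=3, n10=2.
That is already a proper 5-coloring.

Yes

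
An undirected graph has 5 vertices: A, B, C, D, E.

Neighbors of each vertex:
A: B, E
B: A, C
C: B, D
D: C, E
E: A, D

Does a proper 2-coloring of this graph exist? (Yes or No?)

The cycle A-E-D-C-B-A has odd length 5, so it cannot be 2-colored; at least 3 colors are needed.
So 2 colors are not enough.

No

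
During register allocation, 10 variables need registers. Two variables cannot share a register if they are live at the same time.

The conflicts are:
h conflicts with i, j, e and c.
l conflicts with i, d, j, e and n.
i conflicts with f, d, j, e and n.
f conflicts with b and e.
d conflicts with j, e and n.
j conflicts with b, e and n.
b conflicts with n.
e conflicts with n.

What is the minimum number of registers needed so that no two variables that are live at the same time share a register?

l, i, d, j, e, n pairwise conflict, so at least 6 registers are needed.
Using 6 registers: h=4, l=5, i=1, f=2, d=6, j=2, b=1, e=3, n=4, c=1. Every pair that conflicts lands in different registers.

6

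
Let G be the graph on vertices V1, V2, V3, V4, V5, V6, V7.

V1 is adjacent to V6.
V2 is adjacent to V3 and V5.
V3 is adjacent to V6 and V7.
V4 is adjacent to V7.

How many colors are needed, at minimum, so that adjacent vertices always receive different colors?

V1 and V6 are adjacent, so at least 2 colors are needed.
2 colors suffice: color 1 → {V1, V3, V4, V5}; color 2 → {V2, V6, V7}. Every edge joins two different colors.

2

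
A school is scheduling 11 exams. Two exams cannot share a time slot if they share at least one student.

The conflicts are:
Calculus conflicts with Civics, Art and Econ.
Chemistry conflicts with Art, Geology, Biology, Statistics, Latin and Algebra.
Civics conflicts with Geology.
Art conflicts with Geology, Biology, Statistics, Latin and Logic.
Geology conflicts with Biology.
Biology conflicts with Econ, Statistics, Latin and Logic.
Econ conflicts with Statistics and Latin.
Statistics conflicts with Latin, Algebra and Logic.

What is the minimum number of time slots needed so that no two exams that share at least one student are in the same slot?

Chemistry, Art, Biology, Statistics, Latin all conflict with each other, so at least 5 time slots are needed.
Using 5 time slots: Calculus=2, Chemistry=4, Civics=1, Art=1, Geology=3, Biology=2, Econ=1, Statistics=3, Latin=5, Algebra=1, Logic=4. Every pair that conflicts lands in different time slots.

5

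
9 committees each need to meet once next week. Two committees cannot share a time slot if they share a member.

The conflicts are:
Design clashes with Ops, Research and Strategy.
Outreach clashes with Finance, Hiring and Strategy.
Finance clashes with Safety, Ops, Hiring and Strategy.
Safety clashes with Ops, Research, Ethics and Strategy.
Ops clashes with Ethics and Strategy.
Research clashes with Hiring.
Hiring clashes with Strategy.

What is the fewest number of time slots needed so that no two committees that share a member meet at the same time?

4

Outreach, Finance, Hiring, Strategy are mutually in conflict, so at least 4 time slots are needed.
4 time slots suffice: time slot 1 → {Research, Ethics, Strategy}; time slot 2 → {Design, Finance}; time slot 3 → {Safety, Hiring}; time slot 4 → {Outreach, Ops}. Each listed conflict is separated.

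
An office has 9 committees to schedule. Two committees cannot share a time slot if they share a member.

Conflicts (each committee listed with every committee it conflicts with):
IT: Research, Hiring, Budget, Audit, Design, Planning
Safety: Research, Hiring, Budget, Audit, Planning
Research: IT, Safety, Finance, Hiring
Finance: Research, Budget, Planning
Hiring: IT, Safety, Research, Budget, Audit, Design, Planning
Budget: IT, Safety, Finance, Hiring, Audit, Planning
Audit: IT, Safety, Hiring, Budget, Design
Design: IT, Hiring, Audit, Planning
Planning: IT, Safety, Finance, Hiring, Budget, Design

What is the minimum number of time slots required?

4

IT, Hiring, Design, Planning all conflict with each other, so at least 4 time slots are needed.
4 time slots suffice: time slot 1 → {Finance, Hiring}; time slot 2 → {IT, Safety}; time slot 3 → {Research, Audit, Planning}; time slot 4 → {Budget, Design}. Each listed conflict is separated.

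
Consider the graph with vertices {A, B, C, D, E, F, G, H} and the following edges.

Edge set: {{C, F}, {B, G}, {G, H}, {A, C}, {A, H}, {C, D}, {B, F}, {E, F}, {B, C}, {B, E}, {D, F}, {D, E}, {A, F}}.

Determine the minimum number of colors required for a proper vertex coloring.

B, C, F are pairwise adjacent, so at least 3 colors are needed.
3 colors suffice: color red → {F, H}; color blue → {A, B, D}; color green → {C, E, G}. Every edge joins two different colors.

3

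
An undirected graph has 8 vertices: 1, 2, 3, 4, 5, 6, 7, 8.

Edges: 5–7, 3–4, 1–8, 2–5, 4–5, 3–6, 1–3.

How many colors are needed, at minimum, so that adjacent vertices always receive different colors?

2

2 and 5 are adjacent, so at least 2 colors are needed.
2 colors suffice: color red → {3, 5, 8}; color blue → {1, 2, 4, 6, 7}. Each edge has distinct colors on its endpoints.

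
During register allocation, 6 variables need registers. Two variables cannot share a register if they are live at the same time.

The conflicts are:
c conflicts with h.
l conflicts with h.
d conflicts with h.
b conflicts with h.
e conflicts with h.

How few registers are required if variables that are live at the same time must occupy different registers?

2

b and h conflict, so at least 2 registers are needed.
2 registers suffice: c=2, l=2, d=2, b=2, e=2, h=1. Each listed conflict is separated.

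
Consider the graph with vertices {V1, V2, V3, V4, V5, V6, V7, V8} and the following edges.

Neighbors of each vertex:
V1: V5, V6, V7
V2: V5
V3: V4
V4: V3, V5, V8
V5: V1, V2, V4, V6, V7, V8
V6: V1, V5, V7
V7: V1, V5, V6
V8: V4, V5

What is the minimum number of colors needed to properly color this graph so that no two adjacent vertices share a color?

4

V1, V5, V6, V7 are mutually adjacent (a clique of size 4), so at least 4 colors are needed.
One proper 4-coloring: V1=G, V2=B, V3=R, V4=B, V5=R, V6=Y, V7=B, V8=G. Each edge has distinct colors on its endpoints.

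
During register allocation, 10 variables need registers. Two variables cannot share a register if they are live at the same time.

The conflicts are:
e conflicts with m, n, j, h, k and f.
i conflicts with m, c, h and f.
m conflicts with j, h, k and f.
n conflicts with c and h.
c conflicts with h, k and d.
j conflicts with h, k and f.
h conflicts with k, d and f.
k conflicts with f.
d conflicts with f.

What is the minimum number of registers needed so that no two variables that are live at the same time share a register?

6

e, m, j, h, k, f all conflict with each other, so at least 6 registers are needed.
6 registers suffice: register 1 → {h}; register 2 → {c, f}; register 3 → {i, n, k, d}; register 4 → {e}; register 5 → {m}; register 6 → {j}. Each listed conflict is separated.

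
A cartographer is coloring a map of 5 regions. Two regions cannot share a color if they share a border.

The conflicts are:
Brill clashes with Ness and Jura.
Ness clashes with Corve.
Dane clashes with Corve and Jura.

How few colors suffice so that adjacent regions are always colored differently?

The cycle Brill-Ness-Corve-Dane-Jura-Brill has odd length 5, so it cannot be 2-colored; at least 3 colors are needed.
One proper 3-coloring: Brill=3, Ness=2, Dane=2, Corve=1, Jura=1. Every pair that conflicts lands in different colors.

3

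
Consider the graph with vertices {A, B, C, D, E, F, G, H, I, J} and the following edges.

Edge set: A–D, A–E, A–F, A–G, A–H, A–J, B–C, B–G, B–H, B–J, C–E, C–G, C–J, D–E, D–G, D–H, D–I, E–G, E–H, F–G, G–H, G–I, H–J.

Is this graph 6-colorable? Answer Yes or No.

Yes

The chromatic number is 5. A, D, E, G, H form a clique, so at least 5 colors are needed.
A valid assignment using 5 colors: A=2, B=4, C=2, D=4, E=5, F=3, G=1, H=3, I=2, J=1.
Since 6 ≥ 5, a proper 6-coloring certainly exists.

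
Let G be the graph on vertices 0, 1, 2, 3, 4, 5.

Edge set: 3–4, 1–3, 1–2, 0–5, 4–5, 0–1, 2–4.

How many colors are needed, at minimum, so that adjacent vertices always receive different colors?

3

The cycle 3-1-0-5-4-3 has odd length 5, so it cannot be 2-colored; at least 3 colors are needed.
3 colors suffice: color red → {1, 4}; color blue → {0, 2, 3}; color green → {5}. No two adjacent vertices share a color.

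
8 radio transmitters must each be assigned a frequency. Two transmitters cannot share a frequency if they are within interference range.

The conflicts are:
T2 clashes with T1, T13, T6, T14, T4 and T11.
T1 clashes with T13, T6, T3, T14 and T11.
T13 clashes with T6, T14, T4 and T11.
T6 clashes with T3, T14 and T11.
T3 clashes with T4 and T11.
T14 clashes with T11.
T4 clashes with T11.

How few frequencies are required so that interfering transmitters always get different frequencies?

T2, T1, T13, T6, T14, T11 pairwise conflict, so at least 6 frequencies are needed.
6 frequencies suffice: frequency 1 → {T11}; frequency 2 → {T1, T4}; frequency 3 → {T6}; frequency 4 → {T2, T3}; frequency 5 → {T13}; frequency 6 → {T14}. Every pair that conflicts lands in different frequencies.

6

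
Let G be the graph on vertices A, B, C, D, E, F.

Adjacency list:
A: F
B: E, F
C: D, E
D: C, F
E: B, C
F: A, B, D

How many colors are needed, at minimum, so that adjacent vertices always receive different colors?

The cycle E-B-F-D-C-E has odd length 5, so it cannot be 2-colored; at least 3 colors are needed.
3 colors suffice: color 1 → {C, F}; color 2 → {A, B, D}; color 3 → {E}. Each edge has distinct colors on its endpoints.

3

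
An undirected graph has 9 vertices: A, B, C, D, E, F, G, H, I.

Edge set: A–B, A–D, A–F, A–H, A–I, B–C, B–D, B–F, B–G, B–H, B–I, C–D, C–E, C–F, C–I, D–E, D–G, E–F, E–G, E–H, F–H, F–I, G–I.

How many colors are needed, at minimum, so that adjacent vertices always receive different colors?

4

B, C, F, I are pairwise adjacent (a clique of size 4), so at least 4 colors are needed.
4 colors suffice: A=green, B=red, C=green, D=blue, E=red, F=blue, G=green, H=yellow, I=yellow. No two adjacent vertices share a color.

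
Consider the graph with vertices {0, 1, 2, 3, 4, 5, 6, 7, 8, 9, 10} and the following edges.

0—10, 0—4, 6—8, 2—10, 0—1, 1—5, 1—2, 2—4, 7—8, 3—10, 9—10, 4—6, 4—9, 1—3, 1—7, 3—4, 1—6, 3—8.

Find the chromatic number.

2

1 and 2 are adjacent, so at least 2 colors are needed.
One proper 2-coloring: 0=blue, 1=red, 2=blue, 3=blue, 4=red, 5=blue, 6=blue, 7=blue, 8=red, 9=blue, 10=red. Every edge joins two different colors.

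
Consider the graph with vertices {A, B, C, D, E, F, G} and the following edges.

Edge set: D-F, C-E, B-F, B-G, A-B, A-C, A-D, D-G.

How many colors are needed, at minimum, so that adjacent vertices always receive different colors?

A and D are adjacent, so at least 2 colors are needed.
2 colors suffice: color red → {B, C, D}; color blue → {A, E, F, G}. Every edge joins two different colors.

2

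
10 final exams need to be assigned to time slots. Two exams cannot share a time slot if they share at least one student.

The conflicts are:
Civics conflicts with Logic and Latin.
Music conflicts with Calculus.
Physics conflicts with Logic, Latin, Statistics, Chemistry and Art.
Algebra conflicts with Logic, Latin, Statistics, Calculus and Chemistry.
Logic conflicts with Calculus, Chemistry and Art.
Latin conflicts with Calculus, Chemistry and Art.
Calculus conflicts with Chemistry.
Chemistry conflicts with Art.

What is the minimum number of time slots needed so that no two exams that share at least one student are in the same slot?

4

Algebra, Latin, Calculus, Chemistry are mutually in conflict, so at least 4 time slots are needed.
4 time slots suffice: time slot 1 → {Music, Logic, Latin, Statistics}; time slot 2 → {Civics, Chemistry}; time slot 3 → {Physics, Calculus}; time slot 4 → {Algebra, Art}. Every pair that conflicts lands in different time slots.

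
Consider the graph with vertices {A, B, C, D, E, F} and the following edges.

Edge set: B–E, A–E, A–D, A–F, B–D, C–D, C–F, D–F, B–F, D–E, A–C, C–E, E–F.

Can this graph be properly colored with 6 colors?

Yes

The chromatic number is 5. A, C, D, E, F form a clique, so at least 5 colors are needed.
5 colors suffice: color red → {E}; color blue → {F}; color green → {D}; color yellow → {A, B}; color purple → {C}.
Since 6 ≥ 5, a proper 6-coloring certainly exists.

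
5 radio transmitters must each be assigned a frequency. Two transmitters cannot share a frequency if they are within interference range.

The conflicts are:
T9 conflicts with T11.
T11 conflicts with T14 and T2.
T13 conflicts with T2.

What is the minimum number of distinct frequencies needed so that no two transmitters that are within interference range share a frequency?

T9 and T11 conflict, so at least 2 frequencies are needed.
A valid assignment using 2 frequencies: T9=2, T11=1, T14=2, T13=1, T2=2. Each listed conflict is separated.

2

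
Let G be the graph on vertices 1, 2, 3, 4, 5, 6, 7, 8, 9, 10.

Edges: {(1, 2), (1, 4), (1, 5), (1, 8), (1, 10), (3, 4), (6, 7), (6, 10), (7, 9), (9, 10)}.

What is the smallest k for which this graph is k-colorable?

2

1 and 5 are adjacent, so at least 2 colors are needed.
2 colors suffice: color red → {1, 3, 6, 9}; color blue → {2, 4, 5, 7, 8, 10}. No two adjacent vertices share a color.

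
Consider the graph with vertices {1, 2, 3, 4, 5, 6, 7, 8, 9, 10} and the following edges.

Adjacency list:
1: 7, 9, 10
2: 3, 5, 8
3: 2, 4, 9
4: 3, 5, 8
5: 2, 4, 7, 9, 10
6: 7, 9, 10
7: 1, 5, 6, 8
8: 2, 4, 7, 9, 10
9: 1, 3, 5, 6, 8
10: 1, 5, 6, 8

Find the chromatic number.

6 and 10 are adjacent, so at least 2 colors are needed.
2 colors suffice: 1=a, 2=b, 3=a, 4=b, 5=a, 6=a, 7=b, 8=a, 9=b, 10=b. No two adjacent vertices share a color.

2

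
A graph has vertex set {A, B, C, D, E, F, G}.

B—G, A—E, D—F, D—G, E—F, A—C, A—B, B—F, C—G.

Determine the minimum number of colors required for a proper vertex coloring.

2

C and G are adjacent, so at least 2 colors are needed.
A valid assignment using 2 colors: A=1, B=2, C=2, D=2, E=2, F=1, G=1. No two adjacent vertices share a color.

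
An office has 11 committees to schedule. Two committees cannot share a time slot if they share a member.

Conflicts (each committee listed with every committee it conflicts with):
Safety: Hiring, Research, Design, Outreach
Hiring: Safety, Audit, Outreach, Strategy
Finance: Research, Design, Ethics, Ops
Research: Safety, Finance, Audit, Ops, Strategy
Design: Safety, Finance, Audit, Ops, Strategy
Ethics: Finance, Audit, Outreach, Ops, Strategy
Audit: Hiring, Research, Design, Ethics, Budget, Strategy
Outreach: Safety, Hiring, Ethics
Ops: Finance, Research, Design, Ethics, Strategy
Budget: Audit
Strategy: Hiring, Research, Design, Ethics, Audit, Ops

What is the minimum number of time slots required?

3

Design, Ops, Strategy all conflict with each other, so at least 3 time slots are needed.
3 time slots suffice: Safety=1, Hiring=3, Finance=2, Research=3, Design=3, Ethics=3, Audit=1, Outreach=2, Ops=1, Budget=2, Strategy=2. Each listed conflict is separated.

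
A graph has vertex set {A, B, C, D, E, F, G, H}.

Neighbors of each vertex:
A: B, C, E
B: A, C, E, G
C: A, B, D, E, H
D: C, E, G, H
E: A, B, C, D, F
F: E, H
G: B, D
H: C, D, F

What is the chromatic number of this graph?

4

A, B, C, E are pairwise adjacent (a clique of size 4), so at least 4 colors are needed.
4 colors suffice: color 1 → {C, F, G}; color 2 → {E, H}; color 3 → {B, D}; color 4 → {A}. No two adjacent vertices share a color.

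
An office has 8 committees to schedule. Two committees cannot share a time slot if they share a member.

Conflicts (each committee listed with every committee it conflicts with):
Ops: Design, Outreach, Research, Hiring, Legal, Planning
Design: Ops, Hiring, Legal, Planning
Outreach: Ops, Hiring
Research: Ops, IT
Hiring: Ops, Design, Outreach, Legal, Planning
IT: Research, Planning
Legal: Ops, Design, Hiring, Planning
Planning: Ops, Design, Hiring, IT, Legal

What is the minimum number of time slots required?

5

Ops, Design, Hiring, Legal, Planning are mutually in conflict, so at least 5 time slots are needed.
5 time slots suffice: time slot 1 → {Ops, IT}; time slot 2 → {Outreach, Research, Planning}; time slot 3 → {Hiring}; time slot 4 → {Legal}; time slot 5 → {Design}. No two conflicting committees share a time slot.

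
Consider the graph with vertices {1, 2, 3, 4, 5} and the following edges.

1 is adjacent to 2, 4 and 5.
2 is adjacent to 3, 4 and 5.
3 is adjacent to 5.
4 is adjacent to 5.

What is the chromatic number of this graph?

1, 2, 4, 5 are pairwise adjacent (a clique of size 4), so at least 4 colors are needed.
4 colors suffice: 1=yellow, 2=blue, 3=green, 4=green, 5=red. No two adjacent vertices share a color.

4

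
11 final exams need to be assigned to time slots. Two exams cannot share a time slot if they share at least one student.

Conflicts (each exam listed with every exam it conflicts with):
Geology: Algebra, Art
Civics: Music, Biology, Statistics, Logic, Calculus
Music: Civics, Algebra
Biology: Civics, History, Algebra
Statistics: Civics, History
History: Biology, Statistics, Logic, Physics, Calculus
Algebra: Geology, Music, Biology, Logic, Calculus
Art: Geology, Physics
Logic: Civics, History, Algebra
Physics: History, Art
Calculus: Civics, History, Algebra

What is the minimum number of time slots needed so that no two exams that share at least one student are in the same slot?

Algebra and Calculus conflict, so at least 2 time slots are needed.
2 time slots suffice: time slot 1 → {Civics, History, Algebra, Art}; time slot 2 → {Geology, Music, Biology, Statistics, Logic, Physics, Calculus}. Every pair that conflicts lands in different time slots.

2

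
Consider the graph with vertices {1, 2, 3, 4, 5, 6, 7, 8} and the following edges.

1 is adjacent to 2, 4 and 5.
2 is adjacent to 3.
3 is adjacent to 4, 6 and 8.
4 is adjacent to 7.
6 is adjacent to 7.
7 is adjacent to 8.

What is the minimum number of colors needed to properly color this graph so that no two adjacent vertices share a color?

7 and 8 are adjacent, so at least 2 colors are needed.
2 colors suffice: color a → {1, 3, 7}; color b → {2, 4, 5, 6, 8}. No two adjacent vertices share a color.

2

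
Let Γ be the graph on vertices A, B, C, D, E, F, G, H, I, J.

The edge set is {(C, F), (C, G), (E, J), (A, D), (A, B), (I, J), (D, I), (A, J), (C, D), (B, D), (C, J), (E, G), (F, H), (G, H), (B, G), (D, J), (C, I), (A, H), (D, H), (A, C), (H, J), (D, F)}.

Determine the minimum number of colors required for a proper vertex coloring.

A, D, H, J form a clique, so at least 4 colors are needed.
4 colors suffice: color 1 → {D, G}; color 2 → {B, F, J}; color 3 → {C, E, H}; color 4 → {A, I}. Each edge has distinct colors on its endpoints.

4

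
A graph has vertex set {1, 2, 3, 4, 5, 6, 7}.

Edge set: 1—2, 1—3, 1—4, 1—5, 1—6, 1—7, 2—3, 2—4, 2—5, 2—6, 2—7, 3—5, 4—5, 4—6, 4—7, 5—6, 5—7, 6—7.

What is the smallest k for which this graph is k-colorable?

6

1, 2, 4, 5, 6, 7 form a clique, so at least 6 colors are needed.
6 colors suffice: 1=green, 2=red, 3=yellow, 4=orange, 5=blue, 6=purple, 7=yellow. Every edge joins two different colors.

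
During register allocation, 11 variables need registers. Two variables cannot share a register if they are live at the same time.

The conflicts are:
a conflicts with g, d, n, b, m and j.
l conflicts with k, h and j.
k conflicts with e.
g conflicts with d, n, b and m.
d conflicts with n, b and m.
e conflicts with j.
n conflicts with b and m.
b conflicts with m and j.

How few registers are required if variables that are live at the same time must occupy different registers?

6

a, g, d, n, b, m pairwise conflict, so at least 6 registers are needed.
6 registers suffice: register 1 → {a, l, e}; register 2 → {k, h, b}; register 3 → {m, j}; register 4 → {d}; register 5 → {n}; register 6 → {g}. No two conflicting variables share a register.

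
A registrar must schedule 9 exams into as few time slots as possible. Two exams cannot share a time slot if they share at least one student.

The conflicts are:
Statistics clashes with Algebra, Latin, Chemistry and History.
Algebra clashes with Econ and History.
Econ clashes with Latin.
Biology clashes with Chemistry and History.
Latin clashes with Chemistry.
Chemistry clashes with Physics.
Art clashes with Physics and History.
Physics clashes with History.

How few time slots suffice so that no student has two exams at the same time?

3

Statistics, Latin, Chemistry pairwise conflict, so at least 3 time slots are needed.
A valid assignment using 3 time slots: Statistics=2, Algebra=3, Econ=1, Biology=2, Latin=3, Chemistry=1, Art=3, Physics=2, History=1. Each listed conflict is separated.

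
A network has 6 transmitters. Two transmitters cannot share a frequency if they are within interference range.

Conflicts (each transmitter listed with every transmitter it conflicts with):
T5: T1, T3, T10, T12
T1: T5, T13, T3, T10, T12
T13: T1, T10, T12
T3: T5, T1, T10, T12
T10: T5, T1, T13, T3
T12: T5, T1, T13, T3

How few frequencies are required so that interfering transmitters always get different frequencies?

T5, T1, T3, T12 all conflict with each other, so at least 4 frequencies are needed.
Using 4 frequencies: T5=3, T1=1, T13=3, T3=4, T10=2, T12=2. No two conflicting transmitters share a frequency.

4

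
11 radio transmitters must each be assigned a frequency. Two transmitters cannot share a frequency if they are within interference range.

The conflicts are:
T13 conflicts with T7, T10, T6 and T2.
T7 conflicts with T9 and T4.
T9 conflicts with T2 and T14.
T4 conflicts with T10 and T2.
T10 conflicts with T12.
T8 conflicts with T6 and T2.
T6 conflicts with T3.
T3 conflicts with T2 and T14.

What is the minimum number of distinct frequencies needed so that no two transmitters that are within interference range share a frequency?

T4 and T10 conflict, so at least 2 frequencies are needed.
Using 2 frequencies: T13=2, T7=1, T9=2, T4=2, T10=1, T8=2, T6=1, T3=2, T2=1, T12=2, T14=1. No two conflicting transmitters share a frequency.

2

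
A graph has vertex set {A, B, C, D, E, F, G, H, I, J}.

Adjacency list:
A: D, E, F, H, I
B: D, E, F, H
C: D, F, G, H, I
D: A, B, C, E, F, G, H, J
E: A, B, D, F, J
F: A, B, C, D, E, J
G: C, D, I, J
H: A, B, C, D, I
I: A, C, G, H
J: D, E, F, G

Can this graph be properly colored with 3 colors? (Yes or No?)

No

D, E, F, J are pairwise adjacent (a clique of size 4), so at least 4 colors are needed.
So 3 colors are not enough.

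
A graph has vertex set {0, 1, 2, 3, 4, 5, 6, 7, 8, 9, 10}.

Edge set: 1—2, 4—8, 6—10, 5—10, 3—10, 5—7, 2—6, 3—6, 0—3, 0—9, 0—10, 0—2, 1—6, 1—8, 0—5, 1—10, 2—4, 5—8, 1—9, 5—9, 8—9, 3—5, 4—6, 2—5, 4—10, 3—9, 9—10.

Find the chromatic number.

5

0, 3, 5, 9, 10 are mutually adjacent (a clique of size 5), so at least 5 colors are needed.
A valid assignment using 5 colors: 0=e, 1=d, 2=b, 3=d, 4=c, 5=a, 6=a, 7=b, 8=b, 9=c, 10=b. No two adjacent vertices share a color.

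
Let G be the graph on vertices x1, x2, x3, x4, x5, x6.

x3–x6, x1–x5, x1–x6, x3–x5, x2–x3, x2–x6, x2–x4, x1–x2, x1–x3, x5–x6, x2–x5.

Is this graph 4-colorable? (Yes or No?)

No

x1, x2, x3, x5, x6 form a clique, so at least 5 colors are needed.
So 4 colors are not enough.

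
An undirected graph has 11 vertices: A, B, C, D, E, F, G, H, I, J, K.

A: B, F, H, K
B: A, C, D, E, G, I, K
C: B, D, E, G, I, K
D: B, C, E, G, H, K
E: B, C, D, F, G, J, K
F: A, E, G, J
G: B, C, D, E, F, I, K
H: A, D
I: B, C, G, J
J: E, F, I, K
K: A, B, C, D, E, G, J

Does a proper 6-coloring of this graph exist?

The chromatic number is 6. B, C, D, E, G, K are mutually adjacent (a clique of size 6), so at least 6 colors are needed.
One proper 6-coloring: A=1, B=4, C=6, D=5, E=3, F=2, G=1, H=2, I=2, J=1, K=2.
That is already a proper 6-coloring.

Yes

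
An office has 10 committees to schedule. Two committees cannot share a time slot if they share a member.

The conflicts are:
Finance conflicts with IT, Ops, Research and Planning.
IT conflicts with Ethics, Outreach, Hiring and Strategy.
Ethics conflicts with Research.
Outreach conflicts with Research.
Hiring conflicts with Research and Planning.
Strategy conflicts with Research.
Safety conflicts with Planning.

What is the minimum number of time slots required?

2

Safety and Planning conflict, so at least 2 time slots are needed.
2 time slots suffice: time slot 1 → {IT, Ops, Research, Planning}; time slot 2 → {Finance, Ethics, Outreach, Hiring, Strategy, Safety}. Each listed conflict is separated.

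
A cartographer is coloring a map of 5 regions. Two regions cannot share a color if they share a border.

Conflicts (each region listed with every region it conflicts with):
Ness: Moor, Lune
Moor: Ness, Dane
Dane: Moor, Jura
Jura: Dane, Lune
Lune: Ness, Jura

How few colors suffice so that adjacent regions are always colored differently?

The cycle Lune-Jura-Dane-Moor-Ness-Lune has odd length 5, so it cannot be 2-colored; at least 3 colors are needed.
3 colors suffice: color 1 → {Dane, Lune}; color 2 → {Moor, Jura}; color 3 → {Ness}. Each listed conflict is separated.

3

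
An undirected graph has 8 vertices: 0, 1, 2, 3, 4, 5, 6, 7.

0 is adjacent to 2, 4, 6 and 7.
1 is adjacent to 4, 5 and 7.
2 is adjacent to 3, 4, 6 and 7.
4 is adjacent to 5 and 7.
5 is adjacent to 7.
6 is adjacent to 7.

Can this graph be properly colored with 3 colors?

No

1, 4, 5, 7 are mutually adjacent (a clique of size 4), so at least 4 colors are needed.
So 3 colors are not enough.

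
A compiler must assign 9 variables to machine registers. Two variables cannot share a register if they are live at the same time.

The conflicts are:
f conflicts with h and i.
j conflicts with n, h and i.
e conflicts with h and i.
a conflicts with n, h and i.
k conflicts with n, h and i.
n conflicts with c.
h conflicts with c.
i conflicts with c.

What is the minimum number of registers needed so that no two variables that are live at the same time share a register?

2

h and c conflict, so at least 2 registers are needed.
Using 2 registers: f=2, j=2, e=2, a=2, k=2, n=1, h=1, i=1, c=2. Every pair that conflicts lands in different registers.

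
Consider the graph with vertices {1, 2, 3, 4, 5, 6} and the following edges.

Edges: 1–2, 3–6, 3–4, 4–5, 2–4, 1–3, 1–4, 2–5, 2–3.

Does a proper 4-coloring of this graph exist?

Yes

The chromatic number is 4. 1, 2, 3, 4 are mutually adjacent (a clique of size 4), so at least 4 colors are needed.
A valid assignment using 4 colors: 1=yellow, 2=red, 3=green, 4=blue, 5=green, 6=red.
That is already a proper 4-coloring.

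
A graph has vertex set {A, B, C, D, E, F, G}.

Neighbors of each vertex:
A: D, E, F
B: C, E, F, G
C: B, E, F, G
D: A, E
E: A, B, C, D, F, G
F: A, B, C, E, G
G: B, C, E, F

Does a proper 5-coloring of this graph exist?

The chromatic number is 5. B, C, E, F, G are pairwise adjacent (a clique of size 5), so at least 5 colors are needed.
One proper 5-coloring: A=green, B=yellow, C=green, D=blue, E=red, F=blue, G=purple.
That is already a proper 5-coloring.

Yes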